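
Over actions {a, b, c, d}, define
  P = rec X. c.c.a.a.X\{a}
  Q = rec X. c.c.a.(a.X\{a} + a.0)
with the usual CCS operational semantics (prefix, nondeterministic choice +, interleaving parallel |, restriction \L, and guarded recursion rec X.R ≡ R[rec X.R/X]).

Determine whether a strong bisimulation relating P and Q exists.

Reachable graph of P (7 states):
  p0 = rec X. c.c.a.a.X\{a} ⊢ =c=> p1
  p1 = c.a.a.(rec X. c.c.a.a.X\{a})\{a} ⊢ =c=> p2
  p2 = a.a.(rec X. c.c.a.a.X\{a})\{a} ⊢ =a=> p3
  p3 = a.(rec X. c.c.a.a.X\{a})\{a} ⊢ =a=> p4
  p4 = (rec X. c.c.a.a.X\{a})\{a} ⊢ =c=> p5
  p5 = (c.a.a.(rec X. c.c.a.a.X\{a})\{a})\{a} ⊢ =c=> p6
  p6 = (a.a.(rec X. c.c.a.a.X\{a})\{a})\{a} ⊢ (no moves)
Reachable graph of Q (8 states):
  q0 = rec X. c.c.a.(a.X\{a} + a.0) ⊢ =c=> q1
  q1 = c.a.(a.(rec X. c.c.a.(a.X\{a} + a.0))\{a} + a.0) ⊢ =c=> q2
  q2 = a.(a.(rec X. c.c.a.(a.X\{a} + a.0))\{a} + a.0) ⊢ =a=> q3
  q3 = a.(rec X. c.c.a.(a.X\{a} + a.0))\{a} + a.0 ⊢ =a=> q4, =a=> q5
  q4 = (rec X. c.c.a.(a.X\{a} + a.0))\{a} ⊢ =c=> q6
  q5 = 0 ⊢ (no moves)
  q6 = (c.a.(a.(rec X. c.c.a.(a.X\{a} + a.0))\{a} + a.0))\{a} ⊢ =c=> q7
  q7 = (a.(a.(rec X. c.c.a.(a.X\{a} + a.0))\{a} + a.0))\{a} ⊢ (no moves)
Partition-refinement fixed point:
  B0 = {p0}
  B1 = {p1}
  B2 = {p2}
  B3 = {p3}
  B4 = {p4, q4}
  B5 = {p5, q6}
  B6 = {p6, q5, q7}
  B7 = {q0}
  B8 = {q1}
  B9 = {q2}
  B10 = {q3}
p0 ∈ B0, q0 ∈ B7 → different blocks

NO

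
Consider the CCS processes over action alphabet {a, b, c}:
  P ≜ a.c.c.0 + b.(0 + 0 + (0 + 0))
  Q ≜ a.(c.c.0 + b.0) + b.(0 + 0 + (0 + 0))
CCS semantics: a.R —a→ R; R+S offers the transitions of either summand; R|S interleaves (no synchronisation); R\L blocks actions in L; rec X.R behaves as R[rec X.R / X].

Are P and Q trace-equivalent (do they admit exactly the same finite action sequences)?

traces(P) ≠ traces(Q) — witness ⟨ab⟩

P's transition system — 5 states:
  m0 = a.c.c.0 + b.(0 + 0 + (0 + 0)) has moves ··a··> m1, ··b··> m2
  m1 = c.c.0 has moves ··c··> m3
  m2 = 0 + 0 + (0 + 0) has moves stopped
  m3 = c.0 has moves ··c··> m4
  m4 = 0 has moves stopped
Q's transition system — 5 states:
  n0 = a.(c.c.0 + b.0) + b.(0 + 0 + (0 + 0)) has moves ··a··> n1, ··b··> n2
  n1 = c.c.0 + b.0 has moves ··b··> n3, ··c··> n4
  n2 = 0 + 0 + (0 + 0) has moves stopped
  n3 = 0 has moves stopped
  n4 = c.0 has moves ··c··> n3
Trace ⟨ab⟩ through Q, begin at {n0}:
  [1] a ⇒ {n1}
  [2] b ⇒ {n3}
  ✓ Q
Trace ⟨ab⟩ through P, begin at {m0}:
  [1] a ⇒ {m1}
  [2] b ⇒ ∅  — P cannot continue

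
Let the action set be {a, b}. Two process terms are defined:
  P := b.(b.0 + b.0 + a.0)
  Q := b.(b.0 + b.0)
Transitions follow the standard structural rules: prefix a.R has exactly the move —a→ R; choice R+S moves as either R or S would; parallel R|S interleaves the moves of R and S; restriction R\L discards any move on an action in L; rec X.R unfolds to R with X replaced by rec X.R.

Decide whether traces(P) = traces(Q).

trace-distinct — witness ⟨ba⟩

P's transition system — 3 states:
  u0 = b.(b.0 + b.0 + a.0) → -b-> u1
  u1 = b.0 + b.0 + a.0 → -a-> u2, -b-> u2
  u2 = 0 → (no moves)
Q's transition system — 3 states:
  v0 = b.(b.0 + b.0) → -b-> v1
  v1 = b.0 + b.0 → -b-> v2
  v2 = 0 → (no moves)
Executing ba from P (initial set {u0}):
  [1] b ⇒ {u1}
  [2] a ⇒ {u2}
  — P admits the full trace.
Executing ba from Q (initial set {v0}):
  [1] b ⇒ {v1}
  [2] a ⇒ no successor for Q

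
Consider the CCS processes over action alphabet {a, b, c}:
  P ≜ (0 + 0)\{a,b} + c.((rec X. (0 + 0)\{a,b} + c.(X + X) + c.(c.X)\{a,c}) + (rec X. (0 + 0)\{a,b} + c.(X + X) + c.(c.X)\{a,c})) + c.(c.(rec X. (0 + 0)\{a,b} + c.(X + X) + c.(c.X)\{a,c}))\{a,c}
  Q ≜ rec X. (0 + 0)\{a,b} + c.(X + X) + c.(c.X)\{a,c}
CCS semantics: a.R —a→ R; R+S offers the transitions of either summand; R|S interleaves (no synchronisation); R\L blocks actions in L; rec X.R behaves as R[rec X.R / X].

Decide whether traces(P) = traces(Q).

trace-equivalent

P's transition system — 3 states:
  m0 = (0 + 0)\{a,b} + c.((rec X. (0 + 0)\{a,b} + c.(X + X) + c.(c.X)\{a,c}) + (rec X. (0 + 0)\{a,b} + c.(X + X) + c.(c.X)\{a,c})) + c.(c.(rec X. (0 + 0)\{a,b} + c.(X + X) + c.(c.X)\{a,c}))\{a,c} :: -c-> m1, -c-> m2
  m1 = (c.(rec X. (0 + 0)\{a,b} + c.(X + X) + c.(c.X)\{a,c}))\{a,c} :: ∅
  m2 = (rec X. (0 + 0)\{a,b} + c.(X + X) + c.(c.X)\{a,c}) + (rec X. (0 + 0)\{a,b} + c.(X + X) + c.(c.X)\{a,c}) :: -c-> m1, -c-> m2
Q's transition system — 3 states:
  n0 = rec X. (0 + 0)\{a,b} + c.(X + X) + c.(c.X)\{a,c} :: -c-> n1, -c-> n2
  n1 = (c.(rec X. (0 + 0)\{a,b} + c.(X + X) + c.(c.X)\{a,c}))\{a,c} :: ∅
  n2 = (rec X. (0 + 0)\{a,b} + c.(X + X) + c.(c.X)\{a,c}) + (rec X. (0 + 0)\{a,b} + c.(X + X) + c.(c.X)\{a,c}) :: -c-> n1, -c-> n2
Partition-refinement fixed point:
  B0 = {m0, m2, n0, n2}
  B1 = {m1, n1}
m0 ∈ B0, n0 ∈ B0 → same block
Bisimilar ⇒ trace-equivalent.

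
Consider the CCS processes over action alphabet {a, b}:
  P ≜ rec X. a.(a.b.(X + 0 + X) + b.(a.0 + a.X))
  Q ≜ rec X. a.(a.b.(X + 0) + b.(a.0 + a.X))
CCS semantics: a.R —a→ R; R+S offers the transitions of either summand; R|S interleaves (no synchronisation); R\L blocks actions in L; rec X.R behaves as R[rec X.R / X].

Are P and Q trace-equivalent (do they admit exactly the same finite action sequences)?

traces(P) = traces(Q)

Reachable graph of P (6 states):
  u0 = rec X. a.(a.b.(X + 0 + X) + b.(a.0 + a.X)) :: -a-> u1
  u1 = a.b.((rec X. a.(a.b.(X + 0 + X) + b.(a.0 + a.X))) + 0 + (rec X. a.(a.b.(X + 0 + X) + b.(a.0 + a.X)))) + b.(a.0 + a.(rec X. a.(a.b.(X + 0 + X) + b.(a.0 + a.X)))) :: -a-> u2, -b-> u3
  u2 = b.((rec X. a.(a.b.(X + 0 + X) + b.(a.0 + a.X))) + 0 + (rec X. a.(a.b.(X + 0 + X) + b.(a.0 + a.X)))) :: -b-> u4
  u3 = a.0 + a.(rec X. a.(a.b.(X + 0 + X) + b.(a.0 + a.X))) :: -a-> u0, -a-> u5
  u4 = (rec X. a.(a.b.(X + 0 + X) + b.(a.0 + a.X))) + 0 + (rec X. a.(a.b.(X + 0 + X) + b.(a.0 + a.X))) :: -a-> u1
  u5 = 0 :: ·
Reachable graph of Q (6 states):
  v0 = rec X. a.(a.b.(X + 0) + b.(a.0 + a.X)) :: -a-> v1
  v1 = a.b.((rec X. a.(a.b.(X + 0) + b.(a.0 + a.X))) + 0) + b.(a.0 + a.(rec X. a.(a.b.(X + 0) + b.(a.0 + a.X)))) :: -a-> v2, -b-> v3
  v2 = b.((rec X. a.(a.b.(X + 0) + b.(a.0 + a.X))) + 0) :: -b-> v4
  v3 = a.0 + a.(rec X. a.(a.b.(X + 0) + b.(a.0 + a.X))) :: -a-> v0, -a-> v5
  v4 = (rec X. a.(a.b.(X + 0) + b.(a.0 + a.X))) + 0 :: -a-> v1
  v5 = 0 :: ·
Bisimilarity quotient blocks:
  B0 = {u0, u4, v0, v4}
  B1 = {u1, v1}
  B2 = {u3, v3}
  B3 = {u5, v5}
  B4 = {u2, v2}
u0 ∈ B0, v0 ∈ B0 → same block
Bisimilar ⇒ trace-equivalent.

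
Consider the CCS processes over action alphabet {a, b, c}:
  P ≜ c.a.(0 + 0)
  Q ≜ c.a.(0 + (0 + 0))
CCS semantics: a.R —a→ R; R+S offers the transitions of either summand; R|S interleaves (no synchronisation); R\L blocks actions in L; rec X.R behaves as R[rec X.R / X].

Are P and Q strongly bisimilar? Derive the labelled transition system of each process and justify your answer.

bisimilar

P's transition system — 3 states:
  u0 = c.a.(0 + 0) ⊢ -c-> u1
  u1 = a.(0 + 0) ⊢ -a-> u2
  u2 = 0 + 0 ⊢ (no moves)
Q's transition system — 3 states:
  v0 = c.a.(0 + (0 + 0)) ⊢ -c-> v1
  v1 = a.(0 + (0 + 0)) ⊢ -a-> v2
  v2 = 0 + (0 + 0) ⊢ (no moves)
Bisimilarity quotient blocks:
  B0 = {u0, v0}
  B1 = {u1, v1}
  B2 = {u2, v2}
u0 ∈ B0, v0 ∈ B0 → same block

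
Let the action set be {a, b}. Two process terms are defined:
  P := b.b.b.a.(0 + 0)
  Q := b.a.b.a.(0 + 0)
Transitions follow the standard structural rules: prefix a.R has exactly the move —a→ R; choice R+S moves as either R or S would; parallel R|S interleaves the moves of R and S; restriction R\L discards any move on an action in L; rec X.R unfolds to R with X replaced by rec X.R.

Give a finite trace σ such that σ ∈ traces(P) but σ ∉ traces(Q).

bb

P's transition system — 5 states:
  p0 = b.b.b.a.(0 + 0) has moves =b=> p1
  p1 = b.b.a.(0 + 0) has moves =b=> p2
  p2 = b.a.(0 + 0) has moves =b=> p3
  p3 = a.(0 + 0) has moves =a=> p4
  p4 = 0 + 0 has moves ·
Q's transition system — 5 states:
  q0 = b.a.b.a.(0 + 0) has moves =b=> q1
  q1 = a.b.a.(0 + 0) has moves =a=> q2
  q2 = b.a.(0 + 0) has moves =b=> q3
  q3 = a.(0 + 0) has moves =a=> q4
  q4 = 0 + 0 has moves ·
Executing bb from P (initial set {p0}):
  step 1 (b): {p1}
  step 2 (b): {p2}
  ✓ P
Executing bb from Q (initial set {q0}):
  step 1 (b): {q1}
  step 2 (b): ∅  — Q cannot continue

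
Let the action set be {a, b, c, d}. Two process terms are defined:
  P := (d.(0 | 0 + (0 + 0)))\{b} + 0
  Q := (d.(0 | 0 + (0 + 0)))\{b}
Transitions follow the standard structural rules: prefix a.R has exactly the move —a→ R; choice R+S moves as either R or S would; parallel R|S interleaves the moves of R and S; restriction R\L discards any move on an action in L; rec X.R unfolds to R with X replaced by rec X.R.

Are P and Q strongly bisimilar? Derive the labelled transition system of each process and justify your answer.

bisimilar

LTS(P): 2 reachable states
  m0 = (d.(0 | 0 + (0 + 0)))\{b} + 0 | ··d··> m1
  m1 = (0 | 0 + (0 + 0))\{b} | stopped
LTS(Q): 2 reachable states
  n0 = (d.(0 | 0 + (0 + 0)))\{b} | ··d··> n1
  n1 = (0 | 0 + (0 + 0))\{b} | stopped
Partition-refinement fixed point:
  B0 = {m0, n0}
  B1 = {m1, n1}
m0 ∈ B0, n0 ∈ B0 → same block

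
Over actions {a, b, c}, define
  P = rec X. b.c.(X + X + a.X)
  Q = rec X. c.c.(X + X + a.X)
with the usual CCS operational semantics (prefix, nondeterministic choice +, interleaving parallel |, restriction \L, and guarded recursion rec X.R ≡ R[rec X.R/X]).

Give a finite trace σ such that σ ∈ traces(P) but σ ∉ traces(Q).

b

Reachable graph of P (3 states):
  p0 = rec X. b.c.(X + X + a.X) :: —b→ p1
  p1 = c.((rec X. b.c.(X + X + a.X)) + (rec X. b.c.(X + X + a.X)) + a.(rec X. b.c.(X + X + a.X))) :: —c→ p2
  p2 = (rec X. b.c.(X + X + a.X)) + (rec X. b.c.(X + X + a.X)) + a.(rec X. b.c.(X + X + a.X)) :: —a→ p0, —b→ p1
Reachable graph of Q (3 states):
  q0 = rec X. c.c.(X + X + a.X) :: —c→ q1
  q1 = c.((rec X. c.c.(X + X + a.X)) + (rec X. c.c.(X + X + a.X)) + a.(rec X. c.c.(X + X + a.X))) :: —c→ q2
  q2 = (rec X. c.c.(X + X + a.X)) + (rec X. c.c.(X + X + a.X)) + a.(rec X. c.c.(X + X + a.X)) :: —a→ q0, —c→ q1
Executing b from P (initial set {p0}):
  step 1 (b): {p1}
  ✓ P
Executing b from Q (initial set {q0}):
  step 1 (b): ∅ (Q stuck)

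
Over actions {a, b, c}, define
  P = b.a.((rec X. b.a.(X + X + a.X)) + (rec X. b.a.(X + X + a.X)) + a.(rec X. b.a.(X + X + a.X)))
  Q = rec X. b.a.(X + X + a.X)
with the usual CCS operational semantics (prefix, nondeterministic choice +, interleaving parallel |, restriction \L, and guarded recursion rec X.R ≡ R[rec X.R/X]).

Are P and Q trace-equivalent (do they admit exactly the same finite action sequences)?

trace-equivalent

LTS(P): 4 reachable states
  u0 = b.a.((rec X. b.a.(X + X + a.X)) + (rec X. b.a.(X + X + a.X)) + a.(rec X. b.a.(X + X + a.X))) ⊢ --b--▸ u1
  u1 = a.((rec X. b.a.(X + X + a.X)) + (rec X. b.a.(X + X + a.X)) + a.(rec X. b.a.(X + X + a.X))) ⊢ --a--▸ u2
  u2 = (rec X. b.a.(X + X + a.X)) + (rec X. b.a.(X + X + a.X)) + a.(rec X. b.a.(X + X + a.X)) ⊢ --a--▸ u3, --b--▸ u1
  u3 = rec X. b.a.(X + X + a.X) ⊢ --b--▸ u1
LTS(Q): 3 reachable states
  v0 = rec X. b.a.(X + X + a.X) ⊢ --b--▸ v1
  v1 = a.((rec X. b.a.(X + X + a.X)) + (rec X. b.a.(X + X + a.X)) + a.(rec X. b.a.(X + X + a.X))) ⊢ --a--▸ v2
  v2 = (rec X. b.a.(X + X + a.X)) + (rec X. b.a.(X + X + a.X)) + a.(rec X. b.a.(X + X + a.X)) ⊢ --a--▸ v0, --b--▸ v1
Partition-refinement fixed point:
  B0 = {u0, u3, v0}
  B1 = {u1, v1}
  B2 = {u2, v2}
u0 ∈ B0, v0 ∈ B0 → same block
Bisimilar ⇒ trace-equivalent.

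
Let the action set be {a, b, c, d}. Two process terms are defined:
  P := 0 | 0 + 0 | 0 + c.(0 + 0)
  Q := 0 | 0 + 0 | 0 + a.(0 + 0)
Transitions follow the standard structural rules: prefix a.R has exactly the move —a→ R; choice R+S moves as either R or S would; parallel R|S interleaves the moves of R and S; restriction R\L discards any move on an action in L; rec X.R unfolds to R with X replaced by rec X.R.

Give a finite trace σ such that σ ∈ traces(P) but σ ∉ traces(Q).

c

Reachable graph of P (2 states):
  u0 = 0 | 0 + 0 | 0 + c.(0 + 0) ⊢ —c→ u1
  u1 = 0 + 0 ⊢ ·
Reachable graph of Q (2 states):
  v0 = 0 | 0 + 0 | 0 + a.(0 + 0) ⊢ —a→ v1
  v1 = 0 + 0 ⊢ ·
Executing c from P (initial set {u0}):
  after c @ step 1: {u1}
  — P admits the full trace.
Executing c from Q (initial set {v0}):
  after c @ step 1: no successor for Q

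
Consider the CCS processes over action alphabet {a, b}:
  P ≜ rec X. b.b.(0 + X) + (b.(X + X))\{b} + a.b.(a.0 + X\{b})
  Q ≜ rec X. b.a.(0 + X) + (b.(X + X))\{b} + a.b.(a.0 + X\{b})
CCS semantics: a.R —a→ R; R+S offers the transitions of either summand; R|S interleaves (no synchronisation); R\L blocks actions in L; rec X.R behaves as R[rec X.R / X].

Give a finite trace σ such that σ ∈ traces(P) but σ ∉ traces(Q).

P's transition system — 7 states:
  s0 = rec X. b.b.(0 + X) + (b.(X + X))\{b} + a.b.(a.0 + X\{b}) | -a-> s1, -b-> s2
  s1 = b.(a.0 + (rec X. b.b.(0 + X) + (b.(X + X))\{b} + a.b.(a.0 + X\{b}))\{b}) | -b-> s3
  s2 = b.(0 + (rec X. b.b.(0 + X) + (b.(X + X))\{b} + a.b.(a.0 + X\{b}))) | -b-> s4
  s3 = a.0 + (rec X. b.b.(0 + X) + (b.(X + X))\{b} + a.b.(a.0 + X\{b}))\{b} | -a-> s5, -a-> s6
  s4 = 0 + (rec X. b.b.(0 + X) + (b.(X + X))\{b} + a.b.(a.0 + X\{b})) | -a-> s1, -b-> s2
  s5 = (b.(a.0 + (rec X. b.b.(0 + X) + (b.(X + X))\{b} + a.b.(a.0 + X\{b}))\{b}))\{b} | ·
  s6 = 0 | ·
Q's transition system — 7 states:
  t0 = rec X. b.a.(0 + X) + (b.(X + X))\{b} + a.b.(a.0 + X\{b}) | -a-> t1, -b-> t2
  t1 = b.(a.0 + (rec X. b.a.(0 + X) + (b.(X + X))\{b} + a.b.(a.0 + X\{b}))\{b}) | -b-> t3
  t2 = a.(0 + (rec X. b.a.(0 + X) + (b.(X + X))\{b} + a.b.(a.0 + X\{b}))) | -a-> t4
  t3 = a.0 + (rec X. b.a.(0 + X) + (b.(X + X))\{b} + a.b.(a.0 + X\{b}))\{b} | -a-> t5, -a-> t6
  t4 = 0 + (rec X. b.a.(0 + X) + (b.(X + X))\{b} + a.b.(a.0 + X\{b})) | -a-> t1, -b-> t2
  t5 = (b.(a.0 + (rec X. b.a.(0 + X) + (b.(X + X))\{b} + a.b.(a.0 + X\{b}))\{b}))\{b} | ·
  t6 = 0 | ·
Executing bb from P (initial set {s0}):
  [1] b ⇒ {s2}
  [2] b ⇒ {s4}
  P completes σ.
Executing bb from Q (initial set {t0}):
  [1] b ⇒ {t2}
  [2] b ⇒ no successor for Q

bb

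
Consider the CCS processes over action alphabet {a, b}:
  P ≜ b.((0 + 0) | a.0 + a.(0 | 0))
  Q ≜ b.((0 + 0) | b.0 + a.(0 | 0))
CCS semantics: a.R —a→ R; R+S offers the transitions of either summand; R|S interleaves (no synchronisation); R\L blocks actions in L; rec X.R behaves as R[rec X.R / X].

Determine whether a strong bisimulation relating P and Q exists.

LTS(P): 4 reachable states
  m0 = b.((0 + 0) | a.0 + a.(0 | 0)) → --b--▸ m1
  m1 = (0 + 0) | a.0 + a.(0 | 0) → --a--▸ m2, --a--▸ m3
  m2 = (0 + 0) | 0 → deadlocked
  m3 = 0 | 0 → deadlocked
LTS(Q): 4 reachable states
  n0 = b.((0 + 0) | b.0 + a.(0 | 0)) → --b--▸ n1
  n1 = (0 + 0) | b.0 + a.(0 | 0) → --a--▸ n2, --b--▸ n3
  n2 = 0 | 0 → deadlocked
  n3 = (0 + 0) | 0 → deadlocked
Bisimilarity quotient blocks:
  B0 = {m0}
  B1 = {m1}
  B2 = {m2, m3, n2, n3}
  B3 = {n0}
  B4 = {n1}
m0 ∈ B0, n0 ∈ B3 → different blocks

P ≁ Q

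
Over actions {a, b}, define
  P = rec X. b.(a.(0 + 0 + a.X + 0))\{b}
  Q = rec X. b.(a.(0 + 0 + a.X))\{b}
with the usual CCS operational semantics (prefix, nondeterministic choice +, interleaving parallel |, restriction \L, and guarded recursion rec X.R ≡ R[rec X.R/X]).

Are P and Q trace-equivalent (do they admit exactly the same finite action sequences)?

LTS(P): 4 reachable states
  u0 = rec X. b.(a.(0 + 0 + a.X + 0))\{b} has moves -b-> u1
  u1 = (a.(0 + 0 + a.(rec X. b.(a.(0 + 0 + a.X + 0))\{b}) + 0))\{b} has moves -a-> u2
  u2 = (0 + 0 + a.(rec X. b.(a.(0 + 0 + a.X + 0))\{b}) + 0)\{b} has moves -a-> u3
  u3 = (rec X. b.(a.(0 + 0 + a.X + 0))\{b})\{b} has moves ∅
LTS(Q): 4 reachable states
  v0 = rec X. b.(a.(0 + 0 + a.X))\{b} has moves -b-> v1
  v1 = (a.(0 + 0 + a.(rec X. b.(a.(0 + 0 + a.X))\{b})))\{b} has moves -a-> v2
  v2 = (0 + 0 + a.(rec X. b.(a.(0 + 0 + a.X))\{b}))\{b} has moves -a-> v3
  v3 = (rec X. b.(a.(0 + 0 + a.X))\{b})\{b} has moves ∅
Partition-refinement fixed point:
  B0 = {u0, v0}
  B1 = {u1, v1}
  B2 = {u2, v2}
  B3 = {u3, v3}
u0 ∈ B0, v0 ∈ B0 → same block
Bisimilar ⇒ trace-equivalent.

YES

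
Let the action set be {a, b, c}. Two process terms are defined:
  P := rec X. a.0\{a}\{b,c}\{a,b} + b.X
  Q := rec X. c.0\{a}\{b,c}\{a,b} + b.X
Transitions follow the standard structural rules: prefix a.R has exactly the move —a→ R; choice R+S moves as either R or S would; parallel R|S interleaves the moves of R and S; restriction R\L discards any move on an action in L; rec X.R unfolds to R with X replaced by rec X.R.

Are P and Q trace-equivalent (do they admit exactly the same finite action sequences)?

LTS(P): 2 reachable states
  s0 = rec X. a.0\{a}\{b,c}\{a,b} + b.X :: ··a··> s1, ··b··> s0
  s1 = 0\{a}\{b,c}\{a,b} :: stopped
LTS(Q): 2 reachable states
  t0 = rec X. c.0\{a}\{b,c}\{a,b} + b.X :: ··b··> t0, ··c··> t1
  t1 = 0\{a}\{b,c}\{a,b} :: stopped
Trace ⟨a⟩ through P, begin at {s0}:
  after a @ step 1: {s1}
  — P admits the full trace.
Trace ⟨a⟩ through Q, begin at {t0}:
  after a @ step 1: ∅  — Q cannot continue

traces(P) ≠ traces(Q) — witness ⟨a⟩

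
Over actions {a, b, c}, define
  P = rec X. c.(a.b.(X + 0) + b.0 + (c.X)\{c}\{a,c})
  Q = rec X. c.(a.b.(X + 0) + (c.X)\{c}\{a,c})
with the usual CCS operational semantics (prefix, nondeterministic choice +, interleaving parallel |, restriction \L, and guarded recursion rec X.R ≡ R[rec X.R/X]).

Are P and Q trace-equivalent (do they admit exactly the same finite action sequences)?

Reachable graph of P (5 states):
  m0 = rec X. c.(a.b.(X + 0) + b.0 + (c.X)\{c}\{a,c}) :: —c→ m1
  m1 = a.b.((rec X. c.(a.b.(X + 0) + b.0 + (c.X)\{c}\{a,c})) + 0) + b.0 + (c.(rec X. c.(a.b.(X + 0) + b.0 + (c.X)\{c}\{a,c})))\{c}\{a,c} :: —a→ m2, —b→ m3
  m2 = b.((rec X. c.(a.b.(X + 0) + b.0 + (c.X)\{c}\{a,c})) + 0) :: —b→ m4
  m3 = 0 :: ·
  m4 = (rec X. c.(a.b.(X + 0) + b.0 + (c.X)\{c}\{a,c})) + 0 :: —c→ m1
Reachable graph of Q (4 states):
  n0 = rec X. c.(a.b.(X + 0) + (c.X)\{c}\{a,c}) :: —c→ n1
  n1 = a.b.((rec X. c.(a.b.(X + 0) + (c.X)\{c}\{a,c})) + 0) + (c.(rec X. c.(a.b.(X + 0) + (c.X)\{c}\{a,c})))\{c}\{a,c} :: —a→ n2
  n2 = b.((rec X. c.(a.b.(X + 0) + (c.X)\{c}\{a,c})) + 0) :: —b→ n3
  n3 = (rec X. c.(a.b.(X + 0) + (c.X)\{c}\{a,c})) + 0 :: —c→ n1
Executing cb from P (initial set {m0}):
  step 1 (c): {m1}
  step 2 (b): {m3}
  — P admits the full trace.
Executing cb from Q (initial set {n0}):
  step 1 (c): {n1}
  step 2 (b): ∅  — Q cannot continue

trace-distinct — witness ⟨cb⟩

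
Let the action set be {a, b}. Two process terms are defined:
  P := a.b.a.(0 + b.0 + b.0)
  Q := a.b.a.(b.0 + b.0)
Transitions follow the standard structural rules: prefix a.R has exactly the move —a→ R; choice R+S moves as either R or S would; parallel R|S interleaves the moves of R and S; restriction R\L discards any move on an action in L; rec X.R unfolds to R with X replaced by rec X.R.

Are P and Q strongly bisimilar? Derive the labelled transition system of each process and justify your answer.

P's transition system — 5 states:
  u0 = a.b.a.(0 + b.0 + b.0) → =a=> u1
  u1 = b.a.(0 + b.0 + b.0) → =b=> u2
  u2 = a.(0 + b.0 + b.0) → =a=> u3
  u3 = 0 + b.0 + b.0 → =b=> u4
  u4 = 0 → deadlocked
Q's transition system — 5 states:
  v0 = a.b.a.(b.0 + b.0) → =a=> v1
  v1 = b.a.(b.0 + b.0) → =b=> v2
  v2 = a.(b.0 + b.0) → =a=> v3
  v3 = b.0 + b.0 → =b=> v4
  v4 = 0 → deadlocked
Partition-refinement fixed point:
  B0 = {u0, v0}
  B1 = {u1, v1}
  B2 = {u2, v2}
  B3 = {u3, v3}
  B4 = {u4, v4}
u0 ∈ B0, v0 ∈ B0 → same block

bisimilar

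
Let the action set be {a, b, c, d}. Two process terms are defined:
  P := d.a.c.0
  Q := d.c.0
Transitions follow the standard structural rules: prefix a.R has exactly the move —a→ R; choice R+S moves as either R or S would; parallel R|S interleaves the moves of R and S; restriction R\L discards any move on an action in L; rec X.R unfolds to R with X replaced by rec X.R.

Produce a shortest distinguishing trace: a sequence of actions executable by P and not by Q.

da

P's transition system — 4 states:
  m0 = d.a.c.0 ⊢ =d=> m1
  m1 = a.c.0 ⊢ =a=> m2
  m2 = c.0 ⊢ =c=> m3
  m3 = 0 ⊢ ∅
Q's transition system — 3 states:
  n0 = d.c.0 ⊢ =d=> n1
  n1 = c.0 ⊢ =c=> n2
  n2 = 0 ⊢ ∅
Executing da from P (initial set {m0}):
  [1] d ⇒ {m1}
  [2] a ⇒ {m2}
  — P admits the full trace.
Executing da from Q (initial set {n0}):
  [1] d ⇒ {n1}
  [2] a ⇒ ∅  — Q cannot continue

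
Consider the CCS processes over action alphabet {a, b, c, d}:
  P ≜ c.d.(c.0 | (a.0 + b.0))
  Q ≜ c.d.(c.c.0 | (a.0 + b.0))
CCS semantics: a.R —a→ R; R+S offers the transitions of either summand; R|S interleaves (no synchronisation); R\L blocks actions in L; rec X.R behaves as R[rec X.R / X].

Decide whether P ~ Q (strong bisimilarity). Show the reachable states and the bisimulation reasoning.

P ≁ Q

LTS(P): 6 reachable states
  u0 = c.d.(c.0 | (a.0 + b.0)) | =c=> u1
  u1 = d.(c.0 | (a.0 + b.0)) | =d=> u2
  u2 = c.0 | (a.0 + b.0) | =a=> u3, =b=> u3, =c=> u4
  u3 = c.0 | 0 | =c=> u5
  u4 = 0 | (a.0 + b.0) | =a=> u5, =b=> u5
  u5 = 0 | 0 | ∅
LTS(Q): 8 reachable states
  v0 = c.d.(c.c.0 | (a.0 + b.0)) | =c=> v1
  v1 = d.(c.c.0 | (a.0 + b.0)) | =d=> v2
  v2 = c.c.0 | (a.0 + b.0) | =a=> v3, =b=> v3, =c=> v4
  v3 = c.c.0 | 0 | =c=> v5
  v4 = c.0 | (a.0 + b.0) | =a=> v5, =b=> v5, =c=> v6
  v5 = c.0 | 0 | =c=> v7
  v6 = 0 | (a.0 + b.0) | =a=> v7, =b=> v7
  v7 = 0 | 0 | ∅
Partition-refinement fixed point:
  B0 = {u0}
  B1 = {u1}
  B2 = {u2, v4}
  B3 = {u4, v6}
  B4 = {u5, v7}
  B5 = {u3, v5}
  B6 = {v0}
  B7 = {v1}
  B8 = {v2}
  B9 = {v3}
u0 ∈ B0, v0 ∈ B6 → different blocks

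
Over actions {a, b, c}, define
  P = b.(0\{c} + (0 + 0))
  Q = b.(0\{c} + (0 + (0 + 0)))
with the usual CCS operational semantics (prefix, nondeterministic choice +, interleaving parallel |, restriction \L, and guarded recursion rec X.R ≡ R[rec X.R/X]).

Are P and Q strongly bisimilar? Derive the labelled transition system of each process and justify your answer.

YES

LTS(P): 2 reachable states
  s0 = b.(0\{c} + (0 + 0)) has moves ··b··> s1
  s1 = 0\{c} + (0 + 0) has moves deadlocked
LTS(Q): 2 reachable states
  t0 = b.(0\{c} + (0 + (0 + 0))) has moves ··b··> t1
  t1 = 0\{c} + (0 + (0 + 0)) has moves deadlocked
Coarsest stable partition (strong bisimilarity classes):
  B0 = {s0, t0}
  B1 = {s1, t1}
s0 ∈ B0, t0 ∈ B0 → same block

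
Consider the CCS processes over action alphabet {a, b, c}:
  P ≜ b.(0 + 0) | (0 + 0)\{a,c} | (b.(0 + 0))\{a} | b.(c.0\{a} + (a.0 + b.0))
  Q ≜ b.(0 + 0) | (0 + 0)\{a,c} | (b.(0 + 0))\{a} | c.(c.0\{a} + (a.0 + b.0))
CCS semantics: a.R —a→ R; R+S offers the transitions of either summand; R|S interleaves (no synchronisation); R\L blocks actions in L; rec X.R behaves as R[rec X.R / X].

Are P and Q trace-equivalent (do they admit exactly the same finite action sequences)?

trace-distinct — witness ⟨ba⟩

Reachable graph of P (16 states):
  s0 = b.(0 + 0) | (0 + 0)\{a,c} | (b.(0 + 0))\{a} | b.(c.0\{a} + (a.0 + b.0)) :: =b=> s1, =b=> s2, =b=> s3
  s1 = (0 + 0) | (0 + 0)\{a,c} | (b.(0 + 0))\{a} | b.(c.0\{a} + (a.0 + b.0)) :: =b=> s4, =b=> s5
  s2 = b.(0 + 0) | (0 + 0)\{a,c} | (0 + 0)\{a} | b.(c.0\{a} + (a.0 + b.0)) :: =b=> s4, =b=> s6
  s3 = b.(0 + 0) | (0 + 0)\{a,c} | (b.(0 + 0))\{a} | (c.0\{a} + (a.0 + b.0)) :: =a=> s7, =b=> s5, =b=> s6, =b=> s7, =c=> s8
  s4 = (0 + 0) | (0 + 0)\{a,c} | (0 + 0)\{a} | b.(c.0\{a} + (a.0 + b.0)) :: =b=> s9
  s5 = (0 + 0) | (0 + 0)\{a,c} | (b.(0 + 0))\{a} | (c.0\{a} + (a.0 + b.0)) :: =a=> s10, =b=> s10, =b=> s9, =c=> s11
  s6 = b.(0 + 0) | (0 + 0)\{a,c} | (0 + 0)\{a} | (c.0\{a} + (a.0 + b.0)) :: =a=> s12, =b=> s12, =b=> s9, =c=> s13
  s7 = b.(0 + 0) | (0 + 0)\{a,c} | (b.(0 + 0))\{a} | 0 :: =b=> s10, =b=> s12
  s8 = b.(0 + 0) | (0 + 0)\{a,c} | (b.(0 + 0))\{a} | 0\{a} :: =b=> s11, =b=> s13
  s9 = (0 + 0) | (0 + 0)\{a,c} | (0 + 0)\{a} | (c.0\{a} + (a.0 + b.0)) :: =a=> s14, =b=> s14, =c=> s15
  s10 = (0 + 0) | (0 + 0)\{a,c} | (b.(0 + 0))\{a} | 0 :: =b=> s14
  s11 = (0 + 0) | (0 + 0)\{a,c} | (b.(0 + 0))\{a} | 0\{a} :: =b=> s15
  s12 = b.(0 + 0) | (0 + 0)\{a,c} | (0 + 0)\{a} | 0 :: =b=> s14
  s13 = b.(0 + 0) | (0 + 0)\{a,c} | (0 + 0)\{a} | 0\{a} :: =b=> s15
  s14 = (0 + 0) | (0 + 0)\{a,c} | (0 + 0)\{a} | 0 :: deadlocked
  s15 = (0 + 0) | (0 + 0)\{a,c} | (0 + 0)\{a} | 0\{a} :: deadlocked
Reachable graph of Q (16 states):
  t0 = b.(0 + 0) | (0 + 0)\{a,c} | (b.(0 + 0))\{a} | c.(c.0\{a} + (a.0 + b.0)) :: =b=> t1, =b=> t2, =c=> t3
  t1 = (0 + 0) | (0 + 0)\{a,c} | (b.(0 + 0))\{a} | c.(c.0\{a} + (a.0 + b.0)) :: =b=> t4, =c=> t5
  t2 = b.(0 + 0) | (0 + 0)\{a,c} | (0 + 0)\{a} | c.(c.0\{a} + (a.0 + b.0)) :: =b=> t4, =c=> t6
  t3 = b.(0 + 0) | (0 + 0)\{a,c} | (b.(0 + 0))\{a} | (c.0\{a} + (a.0 + b.0)) :: =a=> t7, =b=> t5, =b=> t6, =b=> t7, =c=> t8
  t4 = (0 + 0) | (0 + 0)\{a,c} | (0 + 0)\{a} | c.(c.0\{a} + (a.0 + b.0)) :: =c=> t9
  t5 = (0 + 0) | (0 + 0)\{a,c} | (b.(0 + 0))\{a} | (c.0\{a} + (a.0 + b.0)) :: =a=> t10, =b=> t10, =b=> t9, =c=> t11
  t6 = b.(0 + 0) | (0 + 0)\{a,c} | (0 + 0)\{a} | (c.0\{a} + (a.0 + b.0)) :: =a=> t12, =b=> t12, =b=> t9, =c=> t13
  t7 = b.(0 + 0) | (0 + 0)\{a,c} | (b.(0 + 0))\{a} | 0 :: =b=> t10, =b=> t12
  t8 = b.(0 + 0) | (0 + 0)\{a,c} | (b.(0 + 0))\{a} | 0\{a} :: =b=> t11, =b=> t13
  t9 = (0 + 0) | (0 + 0)\{a,c} | (0 + 0)\{a} | (c.0\{a} + (a.0 + b.0)) :: =a=> t14, =b=> t14, =c=> t15
  t10 = (0 + 0) | (0 + 0)\{a,c} | (b.(0 + 0))\{a} | 0 :: =b=> t14
  t11 = (0 + 0) | (0 + 0)\{a,c} | (b.(0 + 0))\{a} | 0\{a} :: =b=> t15
  t12 = b.(0 + 0) | (0 + 0)\{a,c} | (0 + 0)\{a} | 0 :: =b=> t14
  t13 = b.(0 + 0) | (0 + 0)\{a,c} | (0 + 0)\{a} | 0\{a} :: =b=> t15
  t14 = (0 + 0) | (0 + 0)\{a,c} | (0 + 0)\{a} | 0 :: deadlocked
  t15 = (0 + 0) | (0 + 0)\{a,c} | (0 + 0)\{a} | 0\{a} :: deadlocked
Run σ = ⟨ba⟩ on P: start {s0}
  step 1 (b): {s1, s2, s3}
  step 2 (a): {s7}
  — P admits the full trace.
Run σ = ⟨ba⟩ on Q: start {t0}
  step 1 (b): {t1, t2}
  step 2 (a): ∅  — Q cannot continue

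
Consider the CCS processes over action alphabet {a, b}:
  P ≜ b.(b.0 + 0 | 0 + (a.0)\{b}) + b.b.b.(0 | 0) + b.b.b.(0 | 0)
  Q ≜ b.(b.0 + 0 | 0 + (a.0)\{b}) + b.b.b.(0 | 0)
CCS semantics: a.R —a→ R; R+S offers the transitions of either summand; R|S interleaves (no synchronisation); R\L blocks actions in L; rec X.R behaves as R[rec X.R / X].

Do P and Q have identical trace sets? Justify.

traces(P) = traces(Q)

Reachable graph of P (7 states):
  s0 = b.(b.0 + 0 | 0 + (a.0)\{b}) + b.b.b.(0 | 0) + b.b.b.(0 | 0) has moves =b=> s1, =b=> s2
  s1 = b.0 + 0 | 0 + (a.0)\{b} has moves =a=> s3, =b=> s4
  s2 = b.b.(0 | 0) has moves =b=> s5
  s3 = 0\{b} has moves stopped
  s4 = 0 has moves stopped
  s5 = b.(0 | 0) has moves =b=> s6
  s6 = 0 | 0 has moves stopped
Reachable graph of Q (7 states):
  t0 = b.(b.0 + 0 | 0 + (a.0)\{b}) + b.b.b.(0 | 0) has moves =b=> t1, =b=> t2
  t1 = b.0 + 0 | 0 + (a.0)\{b} has moves =a=> t3, =b=> t4
  t2 = b.b.(0 | 0) has moves =b=> t5
  t3 = 0\{b} has moves stopped
  t4 = 0 has moves stopped
  t5 = b.(0 | 0) has moves =b=> t6
  t6 = 0 | 0 has moves stopped
Bisimilarity quotient blocks:
  B0 = {s0, t0}
  B1 = {s1, t1}
  B2 = {s3, s4, s6, t3, t4, t6}
  B3 = {s2, t2}
  B4 = {s5, t5}
s0 ∈ B0, t0 ∈ B0 → same block
Bisimilar ⇒ trace-equivalent.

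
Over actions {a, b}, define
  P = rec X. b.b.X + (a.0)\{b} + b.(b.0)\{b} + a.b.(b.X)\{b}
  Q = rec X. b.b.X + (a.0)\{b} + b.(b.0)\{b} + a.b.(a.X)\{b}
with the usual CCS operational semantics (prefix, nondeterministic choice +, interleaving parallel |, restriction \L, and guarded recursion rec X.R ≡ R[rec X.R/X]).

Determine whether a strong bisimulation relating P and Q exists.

P's transition system — 6 states:
  p0 = rec X. b.b.X + (a.0)\{b} + b.(b.0)\{b} + a.b.(b.X)\{b} → =a=> p1, =a=> p2, =b=> p3, =b=> p4
  p1 = 0\{b} → ·
  p2 = b.(b.(rec X. b.b.X + (a.0)\{b} + b.(b.0)\{b} + a.b.(b.X)\{b}))\{b} → =b=> p5
  p3 = (b.0)\{b} → ·
  p4 = b.(rec X. b.b.X + (a.0)\{b} + b.(b.0)\{b} + a.b.(b.X)\{b}) → =b=> p0
  p5 = (b.(rec X. b.b.X + (a.0)\{b} + b.(b.0)\{b} + a.b.(b.X)\{b}))\{b} → ·
Q's transition system — 9 states:
  q0 = rec X. b.b.X + (a.0)\{b} + b.(b.0)\{b} + a.b.(a.X)\{b} → =a=> q1, =a=> q2, =b=> q3, =b=> q4
  q1 = 0\{b} → ·
  q2 = b.(a.(rec X. b.b.X + (a.0)\{b} + b.(b.0)\{b} + a.b.(a.X)\{b}))\{b} → =b=> q5
  q3 = (b.0)\{b} → ·
  q4 = b.(rec X. b.b.X + (a.0)\{b} + b.(b.0)\{b} + a.b.(a.X)\{b}) → =b=> q0
  q5 = (a.(rec X. b.b.X + (a.0)\{b} + b.(b.0)\{b} + a.b.(a.X)\{b}))\{b} → =a=> q6
  q6 = (rec X. b.b.X + (a.0)\{b} + b.(b.0)\{b} + a.b.(a.X)\{b})\{b} → =a=> q7, =a=> q8
  q7 = (b.(a.(rec X. b.b.X + (a.0)\{b} + b.(b.0)\{b} + a.b.(a.X)\{b}))\{b})\{b} → ·
  q8 = 0\{b}\{b} → ·
Coarsest stable partition (strong bisimilarity classes):
  B0 = {p0}
  B1 = {p2}
  B2 = {p1, p3, p5, q1, q3, q7, q8}
  B3 = {p4}
  B4 = {q0}
  B5 = {q2}
  B6 = {q5}
  B7 = {q6}
  B8 = {q4}
p0 ∈ B0, q0 ∈ B4 → different blocks

NO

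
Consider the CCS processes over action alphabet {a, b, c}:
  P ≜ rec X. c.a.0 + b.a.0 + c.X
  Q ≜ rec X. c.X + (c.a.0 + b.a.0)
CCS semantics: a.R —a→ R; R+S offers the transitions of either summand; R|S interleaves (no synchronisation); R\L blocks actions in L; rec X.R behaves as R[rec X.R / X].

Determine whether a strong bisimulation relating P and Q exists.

Reachable graph of P (3 states):
  m0 = rec X. c.a.0 + b.a.0 + c.X has moves --b--▸ m1, --c--▸ m0, --c--▸ m1
  m1 = a.0 has moves --a--▸ m2
  m2 = 0 has moves (no moves)
Reachable graph of Q (3 states):
  n0 = rec X. c.X + (c.a.0 + b.a.0) has moves --b--▸ n1, --c--▸ n0, --c--▸ n1
  n1 = a.0 has moves --a--▸ n2
  n2 = 0 has moves (no moves)
Partition-refinement fixed point:
  B0 = {m0, n0}
  B1 = {m1, n1}
  B2 = {m2, n2}
m0 ∈ B0, n0 ∈ B0 → same block

YES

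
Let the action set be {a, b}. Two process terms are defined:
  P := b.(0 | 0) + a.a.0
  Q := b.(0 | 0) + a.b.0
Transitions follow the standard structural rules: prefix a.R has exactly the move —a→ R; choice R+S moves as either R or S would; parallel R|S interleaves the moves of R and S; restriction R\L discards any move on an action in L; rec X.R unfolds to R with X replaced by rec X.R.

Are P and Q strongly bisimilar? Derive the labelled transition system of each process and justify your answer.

LTS(P): 4 reachable states
  p0 = b.(0 | 0) + a.a.0 :: =a=> p1, =b=> p2
  p1 = a.0 :: =a=> p3
  p2 = 0 | 0 :: (no moves)
  p3 = 0 :: (no moves)
LTS(Q): 4 reachable states
  q0 = b.(0 | 0) + a.b.0 :: =a=> q1, =b=> q2
  q1 = b.0 :: =b=> q3
  q2 = 0 | 0 :: (no moves)
  q3 = 0 :: (no moves)
Coarsest stable partition (strong bisimilarity classes):
  B0 = {p0}
  B1 = {p2, p3, q2, q3}
  B2 = {p1}
  B3 = {q0}
  B4 = {q1}
p0 ∈ B0, q0 ∈ B3 → different blocks

not bisimilar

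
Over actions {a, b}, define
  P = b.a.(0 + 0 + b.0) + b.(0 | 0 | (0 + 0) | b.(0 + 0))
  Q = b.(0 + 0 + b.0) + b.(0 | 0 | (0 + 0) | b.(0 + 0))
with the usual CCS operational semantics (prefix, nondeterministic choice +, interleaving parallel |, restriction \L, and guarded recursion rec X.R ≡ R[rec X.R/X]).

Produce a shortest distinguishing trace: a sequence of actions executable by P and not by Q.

Reachable graph of P (6 states):
  u0 = b.a.(0 + 0 + b.0) + b.(0 | 0 | (0 + 0) | b.(0 + 0)) has moves --b--▸ u1, --b--▸ u2
  u1 = 0 | 0 | (0 + 0) | b.(0 + 0) has moves --b--▸ u3
  u2 = a.(0 + 0 + b.0) has moves --a--▸ u4
  u3 = 0 | 0 | (0 + 0) | (0 + 0) has moves ·
  u4 = 0 + 0 + b.0 has moves --b--▸ u5
  u5 = 0 has moves ·
Reachable graph of Q (5 states):
  v0 = b.(0 + 0 + b.0) + b.(0 | 0 | (0 + 0) | b.(0 + 0)) has moves --b--▸ v1, --b--▸ v2
  v1 = 0 + 0 + b.0 has moves --b--▸ v3
  v2 = 0 | 0 | (0 + 0) | b.(0 + 0) has moves --b--▸ v4
  v3 = 0 has moves ·
  v4 = 0 | 0 | (0 + 0) | (0 + 0) has moves ·
Executing ba from P (initial set {u0}):
  [1] b ⇒ {u1, u2}
  [2] a ⇒ {u4}
  ✓ P
Executing ba from Q (initial set {v0}):
  [1] b ⇒ {v1, v2}
  [2] a ⇒ ∅ (Q stuck)

ba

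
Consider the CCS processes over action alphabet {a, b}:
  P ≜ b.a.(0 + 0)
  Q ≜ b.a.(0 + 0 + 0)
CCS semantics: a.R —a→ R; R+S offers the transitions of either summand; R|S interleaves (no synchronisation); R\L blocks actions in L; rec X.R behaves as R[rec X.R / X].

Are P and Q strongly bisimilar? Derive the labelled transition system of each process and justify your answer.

YES

LTS(P): 3 reachable states
  s0 = b.a.(0 + 0) | ··b··> s1
  s1 = a.(0 + 0) | ··a··> s2
  s2 = 0 + 0 | (no moves)
LTS(Q): 3 reachable states
  t0 = b.a.(0 + 0 + 0) | ··b··> t1
  t1 = a.(0 + 0 + 0) | ··a··> t2
  t2 = 0 + 0 + 0 | (no moves)
Bisimilarity quotient blocks:
  B0 = {s0, t0}
  B1 = {s1, t1}
  B2 = {s2, t2}
s0 ∈ B0, t0 ∈ B0 → same block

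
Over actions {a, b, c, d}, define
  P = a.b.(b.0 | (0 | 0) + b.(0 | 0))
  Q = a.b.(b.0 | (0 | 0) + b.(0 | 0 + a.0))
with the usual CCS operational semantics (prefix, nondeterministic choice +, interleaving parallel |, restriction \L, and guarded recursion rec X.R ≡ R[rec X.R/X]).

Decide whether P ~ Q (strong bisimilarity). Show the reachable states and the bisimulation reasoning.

NO

Reachable graph of P (5 states):
  m0 = a.b.(b.0 | (0 | 0) + b.(0 | 0)) :: =a=> m1
  m1 = b.(b.0 | (0 | 0) + b.(0 | 0)) :: =b=> m2
  m2 = b.0 | (0 | 0) + b.(0 | 0) :: =b=> m3, =b=> m4
  m3 = 0 | (0 | 0) :: stopped
  m4 = 0 | 0 :: stopped
Reachable graph of Q (6 states):
  n0 = a.b.(b.0 | (0 | 0) + b.(0 | 0 + a.0)) :: =a=> n1
  n1 = b.(b.0 | (0 | 0) + b.(0 | 0 + a.0)) :: =b=> n2
  n2 = b.0 | (0 | 0) + b.(0 | 0 + a.0) :: =b=> n3, =b=> n4
  n3 = 0 | (0 | 0) :: stopped
  n4 = 0 | 0 + a.0 :: =a=> n5
  n5 = 0 :: stopped
Coarsest stable partition (strong bisimilarity classes):
  B0 = {m0}
  B1 = {m1}
  B2 = {m2}
  B3 = {m3, m4, n3, n5}
  B4 = {n0}
  B5 = {n1}
  B6 = {n2}
  B7 = {n4}
m0 ∈ B0, n0 ∈ B4 → different blocks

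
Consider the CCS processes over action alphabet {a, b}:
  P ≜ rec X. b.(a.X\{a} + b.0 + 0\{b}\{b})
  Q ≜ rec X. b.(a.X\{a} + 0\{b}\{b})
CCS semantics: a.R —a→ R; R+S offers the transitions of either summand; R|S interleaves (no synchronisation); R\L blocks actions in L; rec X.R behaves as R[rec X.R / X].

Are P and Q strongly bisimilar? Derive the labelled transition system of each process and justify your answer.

NO

Reachable graph of P (6 states):
  m0 = rec X. b.(a.X\{a} + b.0 + 0\{b}\{b}) ⊢ --b--▸ m1
  m1 = a.(rec X. b.(a.X\{a} + b.0 + 0\{b}\{b}))\{a} + b.0 + 0\{b}\{b} ⊢ --a--▸ m2, --b--▸ m3
  m2 = (rec X. b.(a.X\{a} + b.0 + 0\{b}\{b}))\{a} ⊢ --b--▸ m4
  m3 = 0 ⊢ deadlocked
  m4 = (a.(rec X. b.(a.X\{a} + b.0 + 0\{b}\{b}))\{a} + b.0 + 0\{b}\{b})\{a} ⊢ --b--▸ m5
  m5 = 0\{a} ⊢ deadlocked
Reachable graph of Q (4 states):
  n0 = rec X. b.(a.X\{a} + 0\{b}\{b}) ⊢ --b--▸ n1
  n1 = a.(rec X. b.(a.X\{a} + 0\{b}\{b}))\{a} + 0\{b}\{b} ⊢ --a--▸ n2
  n2 = (rec X. b.(a.X\{a} + 0\{b}\{b}))\{a} ⊢ --b--▸ n3
  n3 = (a.(rec X. b.(a.X\{a} + 0\{b}\{b}))\{a} + 0\{b}\{b})\{a} ⊢ deadlocked
Coarsest stable partition (strong bisimilarity classes):
  B0 = {m0}
  B1 = {m1}
  B2 = {m2}
  B3 = {m4, n2}
  B4 = {m3, m5, n3}
  B5 = {n0}
  B6 = {n1}
m0 ∈ B0, n0 ∈ B5 → different blocks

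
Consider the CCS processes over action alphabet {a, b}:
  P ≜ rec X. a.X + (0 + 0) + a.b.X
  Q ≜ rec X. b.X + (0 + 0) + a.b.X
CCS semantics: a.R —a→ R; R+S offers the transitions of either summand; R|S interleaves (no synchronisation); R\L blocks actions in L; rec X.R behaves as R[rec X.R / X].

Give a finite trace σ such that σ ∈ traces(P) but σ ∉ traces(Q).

Reachable graph of P (2 states):
  m0 = rec X. a.X + (0 + 0) + a.b.X | =a=> m0, =a=> m1
  m1 = b.(rec X. a.X + (0 + 0) + a.b.X) | =b=> m0
Reachable graph of Q (2 states):
  n0 = rec X. b.X + (0 + 0) + a.b.X | =a=> n1, =b=> n0
  n1 = b.(rec X. b.X + (0 + 0) + a.b.X) | =b=> n0
Executing aa from P (initial set {m0}):
  [1] a ⇒ {m0, m1}
  [2] a ⇒ {m0, m1}
  — P admits the full trace.
Executing aa from Q (initial set {n0}):
  [1] a ⇒ {n1}
  [2] a ⇒ ∅ (Q stuck)

aa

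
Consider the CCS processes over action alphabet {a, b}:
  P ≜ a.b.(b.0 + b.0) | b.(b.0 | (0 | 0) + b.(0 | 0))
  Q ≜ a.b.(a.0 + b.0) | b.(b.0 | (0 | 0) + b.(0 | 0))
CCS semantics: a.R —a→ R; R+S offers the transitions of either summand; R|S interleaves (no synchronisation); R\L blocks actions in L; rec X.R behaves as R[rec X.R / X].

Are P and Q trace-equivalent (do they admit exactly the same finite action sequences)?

traces(P) ≠ traces(Q) — witness ⟨aba⟩

Reachable graph of P (16 states):
  s0 = a.b.(b.0 + b.0) | b.(b.0 | (0 | 0) + b.(0 | 0)) :: =a=> s1, =b=> s2
  s1 = b.(b.0 + b.0) | b.(b.0 | (0 | 0) + b.(0 | 0)) :: =b=> s3, =b=> s4
  s2 = a.b.(b.0 + b.0) | (b.0 | (0 | 0) + b.(0 | 0)) :: =a=> s4, =b=> s5, =b=> s6
  s3 = (b.0 + b.0) | b.(b.0 | (0 | 0) + b.(0 | 0)) :: =b=> s7, =b=> s8
  s4 = b.(b.0 + b.0) | (b.0 | (0 | 0) + b.(0 | 0)) :: =b=> s10, =b=> s7, =b=> s9
  s5 = a.b.(b.0 + b.0) | (0 | (0 | 0)) :: =a=> s9
  s6 = a.b.(b.0 + b.0) | (0 | 0) :: =a=> s10
  s7 = (b.0 + b.0) | (b.0 | (0 | 0) + b.(0 | 0)) :: =b=> s11, =b=> s12, =b=> s13
  s8 = 0 | b.(b.0 | (0 | 0) + b.(0 | 0)) :: =b=> s13
  s9 = b.(b.0 + b.0) | (0 | (0 | 0)) :: =b=> s11
  s10 = b.(b.0 + b.0) | (0 | 0) :: =b=> s12
  s11 = (b.0 + b.0) | (0 | (0 | 0)) :: =b=> s14
  s12 = (b.0 + b.0) | (0 | 0) :: =b=> s15
  s13 = 0 | (b.0 | (0 | 0) + b.(0 | 0)) :: =b=> s14, =b=> s15
  s14 = 0 | (0 | (0 | 0)) :: ∅
  s15 = 0 | (0 | 0) :: ∅
Reachable graph of Q (16 states):
  t0 = a.b.(a.0 + b.0) | b.(b.0 | (0 | 0) + b.(0 | 0)) :: =a=> t1, =b=> t2
  t1 = b.(a.0 + b.0) | b.(b.0 | (0 | 0) + b.(0 | 0)) :: =b=> t3, =b=> t4
  t2 = a.b.(a.0 + b.0) | (b.0 | (0 | 0) + b.(0 | 0)) :: =a=> t4, =b=> t5, =b=> t6
  t3 = (a.0 + b.0) | b.(b.0 | (0 | 0) + b.(0 | 0)) :: =a=> t7, =b=> t7, =b=> t8
  t4 = b.(a.0 + b.0) | (b.0 | (0 | 0) + b.(0 | 0)) :: =b=> t10, =b=> t8, =b=> t9
  t5 = a.b.(a.0 + b.0) | (0 | (0 | 0)) :: =a=> t9
  t6 = a.b.(a.0 + b.0) | (0 | 0) :: =a=> t10
  t7 = 0 | b.(b.0 | (0 | 0) + b.(0 | 0)) :: =b=> t11
  t8 = (a.0 + b.0) | (b.0 | (0 | 0) + b.(0 | 0)) :: =a=> t11, =b=> t11, =b=> t12, =b=> t13
  t9 = b.(a.0 + b.0) | (0 | (0 | 0)) :: =b=> t12
  t10 = b.(a.0 + b.0) | (0 | 0) :: =b=> t13
  t11 = 0 | (b.0 | (0 | 0) + b.(0 | 0)) :: =b=> t14, =b=> t15
  t12 = (a.0 + b.0) | (0 | (0 | 0)) :: =a=> t14, =b=> t14
  t13 = (a.0 + b.0) | (0 | 0) :: =a=> t15, =b=> t15
  t14 = 0 | (0 | (0 | 0)) :: ∅
  t15 = 0 | (0 | 0) :: ∅
Trace ⟨aba⟩ through Q, begin at {t0}:
  after a @ step 1: {t1}
  after b @ step 2: {t3, t4}
  after a @ step 3: {t7}
  — Q admits the full trace.
Trace ⟨aba⟩ through P, begin at {s0}:
  after a @ step 1: {s1}
  after b @ step 2: {s3, s4}
  after a @ step 3: ∅  — P cannot continue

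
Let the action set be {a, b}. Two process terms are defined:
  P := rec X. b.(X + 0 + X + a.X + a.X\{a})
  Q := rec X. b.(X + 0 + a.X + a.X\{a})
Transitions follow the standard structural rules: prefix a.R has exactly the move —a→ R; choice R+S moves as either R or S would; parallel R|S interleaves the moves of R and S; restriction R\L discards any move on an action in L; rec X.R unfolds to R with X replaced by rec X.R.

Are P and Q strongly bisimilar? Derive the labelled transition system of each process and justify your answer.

LTS(P): 4 reachable states
  p0 = rec X. b.(X + 0 + X + a.X + a.X\{a}) → --b--▸ p1
  p1 = (rec X. b.(X + 0 + X + a.X + a.X\{a})) + 0 + (rec X. b.(X + 0 + X + a.X + a.X\{a})) + a.(rec X. b.(X + 0 + X + a.X + a.X\{a})) + a.(rec X. b.(X + 0 + X + a.X + a.X\{a}))\{a} → --a--▸ p0, --a--▸ p2, --b--▸ p1
  p2 = (rec X. b.(X + 0 + X + a.X + a.X\{a}))\{a} → --b--▸ p3
  p3 = ((rec X. b.(X + 0 + X + a.X + a.X\{a})) + 0 + (rec X. b.(X + 0 + X + a.X + a.X\{a})) + a.(rec X. b.(X + 0 + X + a.X + a.X\{a})) + a.(rec X. b.(X + 0 + X + a.X + a.X\{a}))\{a})\{a} → --b--▸ p3
LTS(Q): 4 reachable states
  q0 = rec X. b.(X + 0 + a.X + a.X\{a}) → --b--▸ q1
  q1 = (rec X. b.(X + 0 + a.X + a.X\{a})) + 0 + a.(rec X. b.(X + 0 + a.X + a.X\{a})) + a.(rec X. b.(X + 0 + a.X + a.X\{a}))\{a} → --a--▸ q0, --a--▸ q2, --b--▸ q1
  q2 = (rec X. b.(X + 0 + a.X + a.X\{a}))\{a} → --b--▸ q3
  q3 = ((rec X. b.(X + 0 + a.X + a.X\{a})) + 0 + a.(rec X. b.(X + 0 + a.X + a.X\{a})) + a.(rec X. b.(X + 0 + a.X + a.X\{a}))\{a})\{a} → --b--▸ q3
Bisimilarity quotient blocks:
  B0 = {p0, q0}
  B1 = {p1, q1}
  B2 = {p2, p3, q2, q3}
p0 ∈ B0, q0 ∈ B0 → same block

bisimilar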